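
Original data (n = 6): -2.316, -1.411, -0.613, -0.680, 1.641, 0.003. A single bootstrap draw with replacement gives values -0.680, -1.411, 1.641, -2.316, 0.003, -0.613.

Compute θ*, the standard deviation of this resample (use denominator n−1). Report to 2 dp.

Mean = -0.5627; sum of squared deviations = 8.9863
s² = 8.9863 / 5 = 1.7973
s = √1.7973 = 1.34

θ* = 1.34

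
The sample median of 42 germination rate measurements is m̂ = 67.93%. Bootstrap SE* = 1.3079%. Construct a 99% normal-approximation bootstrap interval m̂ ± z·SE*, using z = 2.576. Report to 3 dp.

Margin = 2.576 × 1.3079 = 3.3692
Interval: 67.93 ± 3.3692

(64.561, 71.299)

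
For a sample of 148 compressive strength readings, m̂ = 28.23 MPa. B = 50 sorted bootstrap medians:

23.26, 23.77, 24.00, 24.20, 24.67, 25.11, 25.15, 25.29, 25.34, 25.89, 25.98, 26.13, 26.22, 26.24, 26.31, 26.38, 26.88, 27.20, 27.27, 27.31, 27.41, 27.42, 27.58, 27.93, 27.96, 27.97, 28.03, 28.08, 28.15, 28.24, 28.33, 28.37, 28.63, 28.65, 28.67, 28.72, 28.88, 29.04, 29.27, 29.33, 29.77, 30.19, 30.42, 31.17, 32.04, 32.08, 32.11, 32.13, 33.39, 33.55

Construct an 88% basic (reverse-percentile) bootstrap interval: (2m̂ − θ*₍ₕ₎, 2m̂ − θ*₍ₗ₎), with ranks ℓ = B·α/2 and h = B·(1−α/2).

(24.35, 32.46)

Percentile endpoints at ranks 3 and 47: θ*₍3₎ = 24.00, θ*₍47₎ = 32.11.
Basic interval reflects these around m̂:
  lower = 2 × 28.23 − 32.11 = 24.35
  upper = 2 × 28.23 − 24.00 = 32.46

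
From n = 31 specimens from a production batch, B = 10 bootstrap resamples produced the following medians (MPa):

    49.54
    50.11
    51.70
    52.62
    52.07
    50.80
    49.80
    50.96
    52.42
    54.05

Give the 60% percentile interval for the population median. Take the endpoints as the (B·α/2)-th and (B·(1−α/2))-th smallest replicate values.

Sorted replicates: 49.54, 49.80, 50.11, 50.80, 50.96, 51.70, 52.07, 52.42, 52.62, 54.05
α = 0.40; lower rank = 10 × 0.200 = 2; upper rank = 10 × 0.800 = 8.
The 2nd smallest replicate is 49.80; the 8th is 52.42.

(49.80, 52.42)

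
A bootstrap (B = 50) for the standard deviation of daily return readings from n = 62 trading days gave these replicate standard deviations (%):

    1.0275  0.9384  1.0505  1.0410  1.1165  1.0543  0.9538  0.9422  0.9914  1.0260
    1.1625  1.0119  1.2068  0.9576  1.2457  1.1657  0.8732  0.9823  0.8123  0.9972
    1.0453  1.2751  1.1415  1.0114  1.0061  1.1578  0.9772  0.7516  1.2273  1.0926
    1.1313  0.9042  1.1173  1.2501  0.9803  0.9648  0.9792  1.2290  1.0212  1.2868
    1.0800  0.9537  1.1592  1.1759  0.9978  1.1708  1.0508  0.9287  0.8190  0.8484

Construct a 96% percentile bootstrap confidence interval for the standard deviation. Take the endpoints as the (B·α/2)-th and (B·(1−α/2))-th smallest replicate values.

(0.7516, 1.2751)

Sorted replicates: 0.7516, 0.8123, 0.8190, 0.8484, 0.8732, 0.9042, 0.9287, 0.9384, 0.9422, 0.9537, 0.9538, 0.9576, 0.9648, 0.9772, 0.9792, 0.9803, 0.9823, 0.9914, 0.9972, 0.9978, 1.0061, 1.0114, 1.0119, 1.0212, 1.0260, 1.0275, 1.0410, 1.0453, 1.0505, 1.0508, 1.0543, 1.0800, 1.0926, 1.1165, 1.1173, 1.1313, 1.1415, 1.1578, 1.1592, 1.1625, 1.1657, 1.1708, 1.1759, 1.2068, 1.2273, 1.2290, 1.2457, 1.2501, 1.2751, 1.2868
α = 0.04; lower rank = 50 × 0.020 = 1; upper rank = 50 × 0.980 = 49.
The 1st smallest replicate is 0.7516; the 49th is 1.2751.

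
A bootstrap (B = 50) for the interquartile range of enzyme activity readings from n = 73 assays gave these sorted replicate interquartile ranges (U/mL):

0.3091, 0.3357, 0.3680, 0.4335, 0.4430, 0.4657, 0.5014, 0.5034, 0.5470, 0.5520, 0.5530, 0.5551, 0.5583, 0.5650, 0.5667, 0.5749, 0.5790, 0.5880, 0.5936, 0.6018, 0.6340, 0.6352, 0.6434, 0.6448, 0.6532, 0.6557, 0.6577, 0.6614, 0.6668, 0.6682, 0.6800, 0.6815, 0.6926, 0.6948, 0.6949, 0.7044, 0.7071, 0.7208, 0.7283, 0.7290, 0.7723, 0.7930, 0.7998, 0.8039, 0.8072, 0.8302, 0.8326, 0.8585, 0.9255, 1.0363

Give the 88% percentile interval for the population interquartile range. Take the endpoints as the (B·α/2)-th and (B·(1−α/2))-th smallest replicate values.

α = 0.12; lower rank = 50 × 0.060 = 3; upper rank = 50 × 0.940 = 47.
The 3rd smallest replicate is 0.3680; the 47th is 0.8326.

(0.3680, 0.8326)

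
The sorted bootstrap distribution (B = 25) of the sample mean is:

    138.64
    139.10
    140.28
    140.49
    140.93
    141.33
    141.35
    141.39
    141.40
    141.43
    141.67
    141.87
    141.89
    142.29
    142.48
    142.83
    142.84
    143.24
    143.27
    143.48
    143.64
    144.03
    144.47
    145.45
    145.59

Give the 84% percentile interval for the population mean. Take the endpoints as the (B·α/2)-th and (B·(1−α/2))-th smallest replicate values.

α = 0.16; lower rank = 25 × 0.080 = 2; upper rank = 25 × 0.920 = 23.
The 2nd smallest replicate is 139.10; the 23rd is 144.47.

(139.10, 144.47)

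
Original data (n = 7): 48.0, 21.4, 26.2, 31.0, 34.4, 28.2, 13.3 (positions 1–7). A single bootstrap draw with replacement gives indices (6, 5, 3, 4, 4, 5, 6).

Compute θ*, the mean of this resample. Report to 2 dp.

Resample values: 28.2, 34.4, 26.2, 31.0, 31.0, 34.4, 28.2.
Mean = (28.2 + 34.4 + 26.2 + 31.0 + 31.0 + 34.4 + 28.2) / 7 = 213.40 / 7 = 30.49

θ* = 30.49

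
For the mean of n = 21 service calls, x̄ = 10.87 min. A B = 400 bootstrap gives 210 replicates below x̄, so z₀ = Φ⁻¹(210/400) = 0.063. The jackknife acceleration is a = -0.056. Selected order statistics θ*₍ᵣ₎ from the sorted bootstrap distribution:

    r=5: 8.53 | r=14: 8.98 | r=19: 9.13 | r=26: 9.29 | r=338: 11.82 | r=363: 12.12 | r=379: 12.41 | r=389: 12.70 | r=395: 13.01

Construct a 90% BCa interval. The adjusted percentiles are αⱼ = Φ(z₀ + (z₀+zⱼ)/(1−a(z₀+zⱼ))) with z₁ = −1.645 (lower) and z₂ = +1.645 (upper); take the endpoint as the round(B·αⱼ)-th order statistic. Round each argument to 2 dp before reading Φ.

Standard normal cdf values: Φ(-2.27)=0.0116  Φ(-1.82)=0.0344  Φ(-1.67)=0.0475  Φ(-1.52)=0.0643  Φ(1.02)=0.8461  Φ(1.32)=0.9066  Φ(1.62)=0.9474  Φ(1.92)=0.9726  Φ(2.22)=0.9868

(9.13, 12.41)

Lower: z₀ + z₁ = 0.063 + (-1.645) = -1.582; 1 − a(z₀+z₁) = 1 − (-0.056)(-1.582) = 0.9114; argument = 0.063 + (-1.582)/0.9114 = -1.6728 → -1.67.
α₁ = Φ(-1.67) = 0.0475; rank = round(400 × 0.0475) = 19; θ*₍19₎ = 9.13.
Upper: z₀ + z₂ = 1.708; 1 − a(z₀+z₂) = 1.0956; argument = 1.6219 → 1.62; α₂ = 0.9474; rank = 379; θ*₍379₎ = 12.41.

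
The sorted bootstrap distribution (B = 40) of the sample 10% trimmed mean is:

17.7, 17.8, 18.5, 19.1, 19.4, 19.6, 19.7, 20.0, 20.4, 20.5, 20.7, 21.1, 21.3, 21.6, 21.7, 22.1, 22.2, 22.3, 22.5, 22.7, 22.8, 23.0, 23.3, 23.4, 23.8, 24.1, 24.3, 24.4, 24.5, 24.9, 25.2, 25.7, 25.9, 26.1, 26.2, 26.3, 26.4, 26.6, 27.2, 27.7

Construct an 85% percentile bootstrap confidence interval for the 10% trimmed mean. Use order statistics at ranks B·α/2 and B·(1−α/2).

α = 0.15; lower rank = 40 × 0.075 = 3; upper rank = 40 × 0.925 = 37.
The 3rd smallest replicate is 18.5; the 37th is 26.4.

(18.5, 26.4)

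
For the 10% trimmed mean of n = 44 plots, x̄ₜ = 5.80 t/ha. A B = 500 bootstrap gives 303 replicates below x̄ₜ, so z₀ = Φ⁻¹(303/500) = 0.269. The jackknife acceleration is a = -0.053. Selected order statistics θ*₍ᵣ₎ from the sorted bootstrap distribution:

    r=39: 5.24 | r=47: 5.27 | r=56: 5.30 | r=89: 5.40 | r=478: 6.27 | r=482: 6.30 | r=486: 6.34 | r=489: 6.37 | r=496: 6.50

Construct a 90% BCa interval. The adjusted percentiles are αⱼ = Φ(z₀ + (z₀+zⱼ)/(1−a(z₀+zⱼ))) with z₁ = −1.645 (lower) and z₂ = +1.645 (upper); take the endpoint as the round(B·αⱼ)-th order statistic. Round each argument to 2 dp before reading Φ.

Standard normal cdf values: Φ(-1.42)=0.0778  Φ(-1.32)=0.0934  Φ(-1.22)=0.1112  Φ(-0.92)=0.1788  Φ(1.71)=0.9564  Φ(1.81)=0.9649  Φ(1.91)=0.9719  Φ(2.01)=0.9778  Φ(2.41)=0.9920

(5.30, 6.37)

Lower: z₀ + z₁ = 0.269 + (-1.645) = -1.376; 1 − a(z₀+z₁) = 1 − (-0.053)(-1.376) = 0.9271; argument = 0.269 + (-1.376)/0.9271 = -1.2152 → -1.22.
α₁ = Φ(-1.22) = 0.1112; rank = round(500 × 0.1112) = 56; θ*₍56₎ = 5.30.
Upper: z₀ + z₂ = 1.914; 1 − a(z₀+z₂) = 1.1014; argument = 2.0067 → 2.01; α₂ = 0.9778; rank = 489; θ*₍489₎ = 6.37.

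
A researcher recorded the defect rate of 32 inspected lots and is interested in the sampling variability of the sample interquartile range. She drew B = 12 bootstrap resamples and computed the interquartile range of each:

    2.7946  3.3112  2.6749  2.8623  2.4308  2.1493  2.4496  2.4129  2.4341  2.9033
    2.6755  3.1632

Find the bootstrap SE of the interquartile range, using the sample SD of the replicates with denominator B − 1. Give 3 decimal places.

SE* = 0.338

Bootstrap SE is the standard deviation of the 12 replicate interquartile ranges.
Mean of replicates: (2.7946 + 3.3112 + 2.6749 + 2.8623 + 2.4308 + 2.1493 + 2.4496 + 2.4129 + 2.4341 + 2.9033 + 2.6755 + 3.1632) / 12 = 32.26170 / 12 = 2.68847
Sum of squared deviations: (+0.10613)² + (+0.62272)² + (−0.01357)² + (+0.17382)² + (−0.25767)² + (−0.53917)² + (−0.23887)² + (−0.27557)² + (−0.25438)² + (+0.21483)² + (−0.01297)² + (+0.47472)² = 1.25595
Variance = 1.25595 / 11 = 0.11418
SE* = √0.11418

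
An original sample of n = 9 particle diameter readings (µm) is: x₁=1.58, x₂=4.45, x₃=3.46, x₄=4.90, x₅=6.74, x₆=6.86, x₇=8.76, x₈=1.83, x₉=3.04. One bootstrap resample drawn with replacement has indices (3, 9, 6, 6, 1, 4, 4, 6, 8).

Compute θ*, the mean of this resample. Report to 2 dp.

θ* = 4.48

Resample values: 3.46, 3.04, 6.86, 6.86, 1.58, 4.90, 4.90, 6.86, 1.83.
Mean = (3.46 + 3.04 + 6.86 + 6.86 + 1.58 + 4.90 + 4.90 + 6.86 + 1.83) / 9 = 40.290 / 9 = 4.48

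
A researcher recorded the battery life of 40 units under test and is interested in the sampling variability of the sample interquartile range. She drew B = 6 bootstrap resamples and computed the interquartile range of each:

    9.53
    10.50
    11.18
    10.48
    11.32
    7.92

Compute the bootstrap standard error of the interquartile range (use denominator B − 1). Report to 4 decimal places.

Bootstrap SE is the standard deviation of the 6 replicate interquartile ranges.
Mean of replicates: (9.53 + 10.50 + 11.18 + 10.48 + 11.32 + 7.92) / 6 = 60.93000 / 6 = 10.15500
Sum of squared deviations: (−0.62500)² + (+0.34500)² + (+1.02500)² + (+0.32500)² + (+1.16500)² + (−2.23500)² = 8.01835
Variance = 8.01835 / 5 = 1.60367
SE* = √1.60367

SE* = 1.2664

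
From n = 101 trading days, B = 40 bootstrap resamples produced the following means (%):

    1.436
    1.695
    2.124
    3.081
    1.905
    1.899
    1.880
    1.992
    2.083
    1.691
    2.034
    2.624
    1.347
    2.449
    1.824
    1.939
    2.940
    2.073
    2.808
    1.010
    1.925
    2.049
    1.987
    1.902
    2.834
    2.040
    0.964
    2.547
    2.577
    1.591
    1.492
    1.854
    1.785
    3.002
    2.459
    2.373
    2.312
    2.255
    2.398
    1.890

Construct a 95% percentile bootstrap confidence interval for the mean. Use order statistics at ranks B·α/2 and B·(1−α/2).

Sorted replicates: 0.964, 1.010, 1.347, 1.436, 1.492, 1.591, 1.691, 1.695, 1.785, 1.824, 1.854, 1.880, 1.890, 1.899, 1.902, 1.905, 1.925, 1.939, 1.987, 1.992, 2.034, 2.040, 2.049, 2.073, 2.083, 2.124, 2.255, 2.312, 2.373, 2.398, 2.449, 2.459, 2.547, 2.577, 2.624, 2.808, 2.834, 2.940, 3.002, 3.081
α = 0.05; lower rank = 40 × 0.025 = 1; upper rank = 40 × 0.975 = 39.
The 1st smallest replicate is 0.964; the 39th is 3.002.

(0.964, 3.002)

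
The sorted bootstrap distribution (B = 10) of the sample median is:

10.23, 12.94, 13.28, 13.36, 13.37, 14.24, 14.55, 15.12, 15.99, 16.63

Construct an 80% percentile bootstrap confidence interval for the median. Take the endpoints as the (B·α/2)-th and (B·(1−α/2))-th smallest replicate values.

α = 0.20; lower rank = 10 × 0.100 = 1; upper rank = 10 × 0.900 = 9.
The 1st smallest replicate is 10.23; the 9th is 15.99.

(10.23, 15.99)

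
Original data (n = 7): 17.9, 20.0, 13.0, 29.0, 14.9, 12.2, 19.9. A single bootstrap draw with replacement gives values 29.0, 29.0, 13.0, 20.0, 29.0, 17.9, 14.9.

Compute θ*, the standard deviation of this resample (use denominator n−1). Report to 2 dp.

θ* = 7.06

Mean = 21.8286; sum of squared deviations = 299.0143
s² = 299.0143 / 6 = 49.8357
s = √49.8357 = 7.06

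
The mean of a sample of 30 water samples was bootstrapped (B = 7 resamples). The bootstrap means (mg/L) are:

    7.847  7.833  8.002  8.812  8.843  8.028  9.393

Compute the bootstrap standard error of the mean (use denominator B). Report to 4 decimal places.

SE* = 0.5702

Bootstrap SE is the standard deviation of the 7 replicate means.
Mean of replicates: (7.847 + 7.833 + 8.002 + 8.812 + 8.843 + 8.028 + 9.393) / 7 = 58.75800 / 7 = 8.39400
Sum of squared deviations: (−0.54700)² + (−0.56100)² + (−0.39200)² + (+0.41800)² + (+0.44900)² + (−0.36600)² + (+0.99900)² = 2.27588
Variance = 2.27588 / 7 = 0.32513
SE* = √0.32513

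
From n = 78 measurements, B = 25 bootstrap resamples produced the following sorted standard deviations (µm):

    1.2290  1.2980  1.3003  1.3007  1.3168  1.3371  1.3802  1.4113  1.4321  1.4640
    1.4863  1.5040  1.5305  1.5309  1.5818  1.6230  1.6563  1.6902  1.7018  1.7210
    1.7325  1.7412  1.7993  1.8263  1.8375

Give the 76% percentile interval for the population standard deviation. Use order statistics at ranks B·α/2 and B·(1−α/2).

α = 0.24; lower rank = 25 × 0.120 = 3; upper rank = 25 × 0.880 = 22.
The 3rd smallest replicate is 1.3003; the 22nd is 1.7412.

(1.3003, 1.7412)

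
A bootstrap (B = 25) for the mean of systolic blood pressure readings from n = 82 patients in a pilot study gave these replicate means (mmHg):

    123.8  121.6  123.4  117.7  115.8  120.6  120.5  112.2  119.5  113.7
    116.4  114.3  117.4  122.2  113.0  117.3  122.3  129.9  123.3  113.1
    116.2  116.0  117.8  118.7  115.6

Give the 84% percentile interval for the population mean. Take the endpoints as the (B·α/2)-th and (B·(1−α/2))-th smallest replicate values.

Sorted replicates: 112.2, 113.0, 113.1, 113.7, 114.3, 115.6, 115.8, 116.0, 116.2, 116.4, 117.3, 117.4, 117.7, 117.8, 118.7, 119.5, 120.5, 120.6, 121.6, 122.2, 122.3, 123.3, 123.4, 123.8, 129.9
α = 0.16; lower rank = 25 × 0.080 = 2; upper rank = 25 × 0.920 = 23.
The 2nd smallest replicate is 113.0; the 23rd is 123.4.

(113.0, 123.4)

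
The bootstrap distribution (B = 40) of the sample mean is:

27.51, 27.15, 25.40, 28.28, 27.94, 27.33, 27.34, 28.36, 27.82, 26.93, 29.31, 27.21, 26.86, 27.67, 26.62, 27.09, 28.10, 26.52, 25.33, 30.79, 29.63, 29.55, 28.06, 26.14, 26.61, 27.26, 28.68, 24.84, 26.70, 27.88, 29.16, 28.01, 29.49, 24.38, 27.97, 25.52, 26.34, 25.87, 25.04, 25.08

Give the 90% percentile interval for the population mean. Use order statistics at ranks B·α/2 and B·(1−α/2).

Sorted replicates: 24.38, 24.84, 25.04, 25.08, 25.33, 25.40, 25.52, 25.87, 26.14, 26.34, 26.52, 26.61, 26.62, 26.70, 26.86, 26.93, 27.09, 27.15, 27.21, 27.26, 27.33, 27.34, 27.51, 27.67, 27.82, 27.88, 27.94, 27.97, 28.01, 28.06, 28.10, 28.28, 28.36, 28.68, 29.16, 29.31, 29.49, 29.55, 29.63, 30.79
α = 0.10; lower rank = 40 × 0.050 = 2; upper rank = 40 × 0.950 = 38.
The 2nd smallest replicate is 24.84; the 38th is 29.55.

(24.84, 29.55)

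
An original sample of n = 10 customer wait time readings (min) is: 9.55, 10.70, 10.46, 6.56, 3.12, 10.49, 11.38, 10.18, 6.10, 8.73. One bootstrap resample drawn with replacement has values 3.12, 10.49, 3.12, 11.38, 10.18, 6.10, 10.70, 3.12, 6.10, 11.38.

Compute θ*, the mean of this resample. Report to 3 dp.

Mean = (3.12 + 10.49 + 3.12 + 11.38 + 10.18 + 6.10 + 10.70 + 3.12 + 6.10 + 11.38) / 10 = 75.690 / 10 = 7.569

θ* = 7.569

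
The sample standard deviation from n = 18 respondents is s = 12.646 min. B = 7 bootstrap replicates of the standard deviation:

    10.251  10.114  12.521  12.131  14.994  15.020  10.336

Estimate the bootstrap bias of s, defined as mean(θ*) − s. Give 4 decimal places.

mean(θ*) = (10.251 + 10.114 + 12.521 + 12.131 + 14.994 + 15.020 + 10.336) / 7 = 12.19529
bias = 12.19529 − 12.646

bias = −0.4507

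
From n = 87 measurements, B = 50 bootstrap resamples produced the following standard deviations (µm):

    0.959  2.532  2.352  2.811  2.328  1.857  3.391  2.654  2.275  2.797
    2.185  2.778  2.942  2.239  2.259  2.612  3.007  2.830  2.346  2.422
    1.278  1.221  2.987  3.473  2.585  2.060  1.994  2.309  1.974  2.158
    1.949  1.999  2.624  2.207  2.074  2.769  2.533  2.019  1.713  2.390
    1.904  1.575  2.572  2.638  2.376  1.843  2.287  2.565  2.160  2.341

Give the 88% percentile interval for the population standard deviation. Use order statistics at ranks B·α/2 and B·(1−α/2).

(1.278, 2.987)

Sorted replicates: 0.959, 1.221, 1.278, 1.575, 1.713, 1.843, 1.857, 1.904, 1.949, 1.974, 1.994, 1.999, 2.019, 2.060, 2.074, 2.158, 2.160, 2.185, 2.207, 2.239, 2.259, 2.275, 2.287, 2.309, 2.328, 2.341, 2.346, 2.352, 2.376, 2.390, 2.422, 2.532, 2.533, 2.565, 2.572, 2.585, 2.612, 2.624, 2.638, 2.654, 2.769, 2.778, 2.797, 2.811, 2.830, 2.942, 2.987, 3.007, 3.391, 3.473
α = 0.12; lower rank = 50 × 0.060 = 3; upper rank = 50 × 0.940 = 47.
The 3rd smallest replicate is 1.278; the 47th is 2.987.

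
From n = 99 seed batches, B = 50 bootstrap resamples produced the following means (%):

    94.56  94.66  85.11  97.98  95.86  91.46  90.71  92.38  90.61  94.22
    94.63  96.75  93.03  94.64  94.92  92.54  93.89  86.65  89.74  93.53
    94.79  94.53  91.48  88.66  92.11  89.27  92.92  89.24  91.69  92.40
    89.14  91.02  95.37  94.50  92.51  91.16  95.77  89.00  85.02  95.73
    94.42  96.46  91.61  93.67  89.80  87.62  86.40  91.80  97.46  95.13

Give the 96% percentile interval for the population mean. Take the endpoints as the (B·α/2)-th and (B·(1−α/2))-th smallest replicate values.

Sorted replicates: 85.02, 85.11, 86.40, 86.65, 87.62, 88.66, 89.00, 89.14, 89.24, 89.27, 89.74, 89.80, 90.61, 90.71, 91.02, 91.16, 91.46, 91.48, 91.61, 91.69, 91.80, 92.11, 92.38, 92.40, 92.51, 92.54, 92.92, 93.03, 93.53, 93.67, 93.89, 94.22, 94.42, 94.50, 94.53, 94.56, 94.63, 94.64, 94.66, 94.79, 94.92, 95.13, 95.37, 95.73, 95.77, 95.86, 96.46, 96.75, 97.46, 97.98
α = 0.04; lower rank = 50 × 0.020 = 1; upper rank = 50 × 0.980 = 49.
The 1st smallest replicate is 85.02; the 49th is 97.46.

(85.02, 97.46)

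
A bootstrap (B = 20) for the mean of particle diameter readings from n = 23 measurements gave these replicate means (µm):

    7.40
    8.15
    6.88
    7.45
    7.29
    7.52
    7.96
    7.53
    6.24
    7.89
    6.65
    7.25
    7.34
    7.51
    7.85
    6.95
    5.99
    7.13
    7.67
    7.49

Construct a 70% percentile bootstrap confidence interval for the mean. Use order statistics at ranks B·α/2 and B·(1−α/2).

Sorted replicates: 5.99, 6.24, 6.65, 6.88, 6.95, 7.13, 7.25, 7.29, 7.34, 7.40, 7.45, 7.49, 7.51, 7.52, 7.53, 7.67, 7.85, 7.89, 7.96, 8.15
α = 0.30; lower rank = 20 × 0.150 = 3; upper rank = 20 × 0.850 = 17.
The 3rd smallest replicate is 6.65; the 17th is 7.85.

(6.65, 7.85)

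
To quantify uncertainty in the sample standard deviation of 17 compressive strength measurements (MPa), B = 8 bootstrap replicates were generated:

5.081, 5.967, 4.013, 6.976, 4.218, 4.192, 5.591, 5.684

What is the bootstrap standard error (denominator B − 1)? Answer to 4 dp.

SE* = 1.0373

Bootstrap SE is the standard deviation of the 8 replicate standard deviations.
Mean of replicates: (5.081 + 5.967 + 4.013 + 6.976 + 4.218 + 4.192 + 5.591 + 5.684) / 8 = 41.72200 / 8 = 5.21525
Sum of squared deviations: (−0.13425)² + (+0.75175)² + (−1.20225)² + (+1.76075)² + (−0.99725)² + (−1.02325)² + (+0.37575)² + (+0.46875)² = 7.53126
Variance = 7.53126 / 7 = 1.07589
SE* = √1.07589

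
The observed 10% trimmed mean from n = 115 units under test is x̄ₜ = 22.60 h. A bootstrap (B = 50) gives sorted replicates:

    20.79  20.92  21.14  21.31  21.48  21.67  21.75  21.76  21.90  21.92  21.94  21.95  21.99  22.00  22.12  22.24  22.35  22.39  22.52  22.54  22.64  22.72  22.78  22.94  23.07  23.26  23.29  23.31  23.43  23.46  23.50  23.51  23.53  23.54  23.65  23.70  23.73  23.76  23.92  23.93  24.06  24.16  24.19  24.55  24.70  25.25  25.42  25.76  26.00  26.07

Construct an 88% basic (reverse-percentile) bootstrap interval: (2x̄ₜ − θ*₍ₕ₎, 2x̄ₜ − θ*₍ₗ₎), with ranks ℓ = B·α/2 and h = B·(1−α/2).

(19.78, 24.06)

Percentile endpoints at ranks 3 and 47: θ*₍3₎ = 21.14, θ*₍47₎ = 25.42.
Basic interval reflects these around x̄ₜ:
  lower = 2 × 22.60 − 25.42 = 19.78
  upper = 2 × 22.60 − 21.14 = 24.06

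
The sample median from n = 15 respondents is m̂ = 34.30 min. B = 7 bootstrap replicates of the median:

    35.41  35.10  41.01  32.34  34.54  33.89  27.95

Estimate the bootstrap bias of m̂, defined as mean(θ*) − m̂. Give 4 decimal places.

mean(θ*) = (35.41 + 35.10 + 41.01 + 32.34 + 34.54 + 33.89 + 27.95) / 7 = 34.32000
bias = 34.32000 − 34.30

bias = +0.0200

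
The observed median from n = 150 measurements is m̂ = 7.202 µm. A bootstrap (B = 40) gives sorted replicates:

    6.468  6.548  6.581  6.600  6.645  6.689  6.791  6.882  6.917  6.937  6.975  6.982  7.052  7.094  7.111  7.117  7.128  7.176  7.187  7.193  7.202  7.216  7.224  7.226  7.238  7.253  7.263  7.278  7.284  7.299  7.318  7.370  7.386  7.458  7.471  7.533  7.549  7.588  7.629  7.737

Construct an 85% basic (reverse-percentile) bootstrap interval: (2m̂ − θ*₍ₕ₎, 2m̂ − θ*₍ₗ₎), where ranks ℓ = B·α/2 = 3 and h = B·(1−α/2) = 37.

Percentile endpoints at ranks 3 and 37: θ*₍3₎ = 6.581, θ*₍37₎ = 7.549.
Basic interval reflects these around m̂:
  lower = 2 × 7.202 − 7.549 = 6.855
  upper = 2 × 7.202 − 6.581 = 7.823

(6.855, 7.823)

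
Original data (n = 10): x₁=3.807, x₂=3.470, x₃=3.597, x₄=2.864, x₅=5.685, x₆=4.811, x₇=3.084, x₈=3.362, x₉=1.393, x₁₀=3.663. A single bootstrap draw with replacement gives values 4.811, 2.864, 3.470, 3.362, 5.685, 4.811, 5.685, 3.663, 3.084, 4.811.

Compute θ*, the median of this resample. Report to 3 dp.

Sorted: 2.864, 3.084, 3.362, 3.470, 3.663, 4.811, 4.811, 4.811, 5.685, 5.685
Median = average of the two middle values = 4.237

θ* = 4.237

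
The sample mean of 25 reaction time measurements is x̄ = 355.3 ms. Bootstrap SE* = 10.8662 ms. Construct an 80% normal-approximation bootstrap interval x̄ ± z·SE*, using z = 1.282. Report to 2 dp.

Margin = 1.282 × 10.8662 = 13.930
Interval: 355.3 ± 13.930

(341.37, 369.23)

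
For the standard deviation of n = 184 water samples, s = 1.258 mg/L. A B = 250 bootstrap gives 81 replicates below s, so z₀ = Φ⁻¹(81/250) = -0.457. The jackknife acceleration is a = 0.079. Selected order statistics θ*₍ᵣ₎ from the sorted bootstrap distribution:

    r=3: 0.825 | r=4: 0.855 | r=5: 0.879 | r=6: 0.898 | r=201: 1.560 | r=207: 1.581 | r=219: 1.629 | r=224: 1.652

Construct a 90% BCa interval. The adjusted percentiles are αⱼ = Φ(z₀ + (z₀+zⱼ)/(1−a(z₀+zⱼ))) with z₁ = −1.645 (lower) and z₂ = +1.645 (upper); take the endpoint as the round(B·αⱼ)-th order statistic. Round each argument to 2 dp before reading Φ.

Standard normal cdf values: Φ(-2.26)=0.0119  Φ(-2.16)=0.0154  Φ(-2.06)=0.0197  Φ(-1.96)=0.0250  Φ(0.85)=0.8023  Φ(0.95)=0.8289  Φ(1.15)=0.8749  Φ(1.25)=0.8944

Lower: z₀ + z₁ = -0.457 + (-1.645) = -2.102; 1 − a(z₀+z₁) = 1 − (0.079)(-2.102) = 1.1661; argument = -0.457 + (-2.102)/1.1661 = -2.2597 → -2.26.
α₁ = Φ(-2.26) = 0.0119; rank = round(250 × 0.0119) = 3; θ*₍3₎ = 0.825.
Upper: z₀ + z₂ = 1.188; 1 − a(z₀+z₂) = 0.9061; argument = 0.8540 → 0.85; α₂ = 0.8023; rank = 201; θ*₍201₎ = 1.560.

(0.825, 1.560)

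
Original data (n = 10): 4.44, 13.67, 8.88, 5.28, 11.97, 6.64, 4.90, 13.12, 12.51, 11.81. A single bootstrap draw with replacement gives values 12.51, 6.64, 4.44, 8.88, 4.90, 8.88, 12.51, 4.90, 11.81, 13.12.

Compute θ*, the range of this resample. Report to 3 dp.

Range = 13.12 − 4.44 = 8.680

θ* = 8.680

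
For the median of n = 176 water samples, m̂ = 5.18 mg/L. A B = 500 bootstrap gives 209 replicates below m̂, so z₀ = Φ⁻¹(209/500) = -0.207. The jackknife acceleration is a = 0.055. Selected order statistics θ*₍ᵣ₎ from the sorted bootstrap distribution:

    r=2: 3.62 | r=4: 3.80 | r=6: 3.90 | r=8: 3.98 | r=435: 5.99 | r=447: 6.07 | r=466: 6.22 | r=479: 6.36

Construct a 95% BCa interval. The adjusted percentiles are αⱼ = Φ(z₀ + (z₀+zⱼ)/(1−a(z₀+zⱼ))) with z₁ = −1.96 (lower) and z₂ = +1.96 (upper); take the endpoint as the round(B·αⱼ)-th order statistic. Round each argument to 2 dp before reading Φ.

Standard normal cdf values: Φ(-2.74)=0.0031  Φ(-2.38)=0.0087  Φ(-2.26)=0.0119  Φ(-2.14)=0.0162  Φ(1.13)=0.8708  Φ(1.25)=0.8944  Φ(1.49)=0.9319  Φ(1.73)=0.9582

Lower: z₀ + z₁ = -0.207 + (-1.960) = -2.167; 1 − a(z₀+z₁) = 1 − (0.055)(-2.167) = 1.1192; argument = -0.207 + (-2.167)/1.1192 = -2.1432 → -2.14.
α₁ = Φ(-2.14) = 0.0162; rank = round(500 × 0.0162) = 8; θ*₍8₎ = 3.98.
Upper: z₀ + z₂ = 1.753; 1 − a(z₀+z₂) = 0.9036; argument = 1.7330 → 1.73; α₂ = 0.9582; rank = 479; θ*₍479₎ = 6.36.

(3.98, 6.36)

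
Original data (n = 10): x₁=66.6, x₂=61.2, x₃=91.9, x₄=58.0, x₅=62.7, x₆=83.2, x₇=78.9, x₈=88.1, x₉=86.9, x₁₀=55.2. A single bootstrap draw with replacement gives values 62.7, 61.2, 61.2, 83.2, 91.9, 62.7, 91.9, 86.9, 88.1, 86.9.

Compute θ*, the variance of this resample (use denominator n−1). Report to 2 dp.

Mean = 77.6700; sum of squared deviations = 1705.4610
s² = 1705.4610 / 9 = 189.4957

θ* = 189.50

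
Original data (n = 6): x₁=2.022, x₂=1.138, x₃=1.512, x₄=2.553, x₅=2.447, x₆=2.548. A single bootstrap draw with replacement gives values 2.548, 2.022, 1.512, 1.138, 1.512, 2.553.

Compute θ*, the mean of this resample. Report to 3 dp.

Mean = (2.548 + 2.022 + 1.512 + 1.138 + 1.512 + 2.553) / 6 = 11.2850 / 6 = 1.881

θ* = 1.881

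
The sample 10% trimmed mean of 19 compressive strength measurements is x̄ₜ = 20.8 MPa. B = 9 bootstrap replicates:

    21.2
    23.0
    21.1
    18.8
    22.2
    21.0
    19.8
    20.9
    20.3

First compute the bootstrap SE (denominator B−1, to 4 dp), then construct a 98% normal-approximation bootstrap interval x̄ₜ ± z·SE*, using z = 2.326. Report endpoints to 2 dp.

(17.93, 23.67)

Mean of replicates = 20.9222; sum of squared deviations = 12.2156; SE* = √(12.2156/8) = 1.2357
Margin = 2.326 × 1.2357 = 2.874
Interval: 20.8 ± 2.874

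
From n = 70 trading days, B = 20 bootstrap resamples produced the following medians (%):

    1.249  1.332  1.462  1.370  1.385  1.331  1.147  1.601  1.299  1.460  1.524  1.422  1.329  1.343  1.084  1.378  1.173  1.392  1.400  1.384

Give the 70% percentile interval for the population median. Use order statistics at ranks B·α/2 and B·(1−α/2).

(1.173, 1.460)

Sorted replicates: 1.084, 1.147, 1.173, 1.249, 1.299, 1.329, 1.331, 1.332, 1.343, 1.370, 1.378, 1.384, 1.385, 1.392, 1.400, 1.422, 1.460, 1.462, 1.524, 1.601
α = 0.30; lower rank = 20 × 0.150 = 3; upper rank = 20 × 0.850 = 17.
The 3rd smallest replicate is 1.173; the 17th is 1.460.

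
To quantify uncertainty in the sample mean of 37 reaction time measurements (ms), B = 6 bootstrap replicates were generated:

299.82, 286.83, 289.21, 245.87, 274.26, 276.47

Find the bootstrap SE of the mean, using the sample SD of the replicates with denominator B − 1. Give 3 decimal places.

SE* = 18.575

Bootstrap SE is the standard deviation of the 6 replicate means.
Mean of replicates: (299.82 + 286.83 + 289.21 + 245.87 + 274.26 + 276.47) / 6 = 1672.4600 / 6 = 278.7433
Sum of squared deviations: (+21.0767)² + (+8.0867)² + (+10.4667)² + (−32.8733)² + (−4.4833)² + (−2.2733)² = 1725.0955
Variance = 1725.0955 / 5 = 345.0191
SE* = √345.0191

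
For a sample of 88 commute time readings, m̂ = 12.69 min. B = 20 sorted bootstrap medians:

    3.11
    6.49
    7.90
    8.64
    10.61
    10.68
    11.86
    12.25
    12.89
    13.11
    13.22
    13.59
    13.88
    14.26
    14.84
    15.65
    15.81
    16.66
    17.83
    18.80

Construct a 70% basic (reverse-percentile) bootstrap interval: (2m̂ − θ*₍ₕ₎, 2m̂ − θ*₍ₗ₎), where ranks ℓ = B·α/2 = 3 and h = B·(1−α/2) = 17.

Percentile endpoints at ranks 3 and 17: θ*₍3₎ = 7.90, θ*₍17₎ = 15.81.
Basic interval reflects these around m̂:
  lower = 2 × 12.69 − 15.81 = 9.57
  upper = 2 × 12.69 − 7.90 = 17.48

(9.57, 17.48)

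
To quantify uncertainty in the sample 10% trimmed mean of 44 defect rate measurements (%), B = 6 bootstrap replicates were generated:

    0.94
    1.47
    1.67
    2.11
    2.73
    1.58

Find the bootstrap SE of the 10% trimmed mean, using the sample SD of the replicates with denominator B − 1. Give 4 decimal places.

Bootstrap SE is the standard deviation of the 6 replicate 10% trimmed means.
Mean of replicates: (0.94 + 1.47 + 1.67 + 2.11 + 2.73 + 1.58) / 6 = 10.50000 / 6 = 1.75000
Sum of squared deviations: (−0.81000)² + (−0.28000)² + (−0.08000)² + (+0.36000)² + (+0.98000)² + (−0.17000)² = 1.85980
Variance = 1.85980 / 5 = 0.37196
SE* = √0.37196

SE* = 0.6099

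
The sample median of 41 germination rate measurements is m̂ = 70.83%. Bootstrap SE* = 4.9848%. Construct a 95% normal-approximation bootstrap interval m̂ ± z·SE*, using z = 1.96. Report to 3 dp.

Margin = 1.96 × 4.9848 = 9.7702
Interval: 70.83 ± 9.7702

(61.060, 80.600)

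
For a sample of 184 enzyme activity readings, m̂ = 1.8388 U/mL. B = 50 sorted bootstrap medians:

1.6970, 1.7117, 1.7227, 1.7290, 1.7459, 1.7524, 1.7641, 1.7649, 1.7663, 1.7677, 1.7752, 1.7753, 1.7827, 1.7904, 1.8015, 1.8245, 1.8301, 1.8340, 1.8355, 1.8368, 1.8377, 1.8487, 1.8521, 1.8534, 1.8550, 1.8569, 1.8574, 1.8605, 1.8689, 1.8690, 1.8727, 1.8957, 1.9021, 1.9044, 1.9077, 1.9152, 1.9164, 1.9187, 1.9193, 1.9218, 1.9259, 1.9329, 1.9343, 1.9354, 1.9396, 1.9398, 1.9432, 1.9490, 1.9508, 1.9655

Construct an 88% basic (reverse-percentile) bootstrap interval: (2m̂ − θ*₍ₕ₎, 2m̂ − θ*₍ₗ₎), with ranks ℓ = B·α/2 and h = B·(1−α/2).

Percentile endpoints at ranks 3 and 47: θ*₍3₎ = 1.7227, θ*₍47₎ = 1.9432.
Basic interval reflects these around m̂:
  lower = 2 × 1.8388 − 1.9432 = 1.7344
  upper = 2 × 1.8388 − 1.7227 = 1.9549

(1.7344, 1.9549)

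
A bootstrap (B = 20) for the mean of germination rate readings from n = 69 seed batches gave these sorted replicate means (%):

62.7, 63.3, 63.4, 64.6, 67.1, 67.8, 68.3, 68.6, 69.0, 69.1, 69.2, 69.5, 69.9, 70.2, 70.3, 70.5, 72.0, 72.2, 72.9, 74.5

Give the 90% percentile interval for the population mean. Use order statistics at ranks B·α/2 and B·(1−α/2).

(62.7, 72.9)

α = 0.10; lower rank = 20 × 0.050 = 1; upper rank = 20 × 0.950 = 19.
The 1st smallest replicate is 62.7; the 19th is 72.9.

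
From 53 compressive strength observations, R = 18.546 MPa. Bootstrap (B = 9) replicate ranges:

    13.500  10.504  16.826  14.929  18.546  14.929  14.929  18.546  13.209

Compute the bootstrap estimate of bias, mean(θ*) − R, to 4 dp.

mean(θ*) = (13.500 + 10.504 + 16.826 + 14.929 + 18.546 + 14.929 + 14.929 + 18.546 + 13.209) / 9 = 15.10200
bias = 15.10200 − 18.546

bias = −3.4440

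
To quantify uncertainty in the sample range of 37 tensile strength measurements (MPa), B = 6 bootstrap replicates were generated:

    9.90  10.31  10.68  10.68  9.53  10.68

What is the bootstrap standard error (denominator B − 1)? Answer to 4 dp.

SE* = 0.4871

Bootstrap SE is the standard deviation of the 6 replicate ranges.
Mean of replicates: (9.90 + 10.31 + 10.68 + 10.68 + 9.53 + 10.68) / 6 = 61.78000 / 6 = 10.29667
Sum of squared deviations: (−0.39667)² + (+0.01333)² + (+0.38333)² + (+0.38333)² + (−0.76667)² + (+0.38333)² = 1.18613
Variance = 1.18613 / 5 = 0.23723
SE* = √0.23723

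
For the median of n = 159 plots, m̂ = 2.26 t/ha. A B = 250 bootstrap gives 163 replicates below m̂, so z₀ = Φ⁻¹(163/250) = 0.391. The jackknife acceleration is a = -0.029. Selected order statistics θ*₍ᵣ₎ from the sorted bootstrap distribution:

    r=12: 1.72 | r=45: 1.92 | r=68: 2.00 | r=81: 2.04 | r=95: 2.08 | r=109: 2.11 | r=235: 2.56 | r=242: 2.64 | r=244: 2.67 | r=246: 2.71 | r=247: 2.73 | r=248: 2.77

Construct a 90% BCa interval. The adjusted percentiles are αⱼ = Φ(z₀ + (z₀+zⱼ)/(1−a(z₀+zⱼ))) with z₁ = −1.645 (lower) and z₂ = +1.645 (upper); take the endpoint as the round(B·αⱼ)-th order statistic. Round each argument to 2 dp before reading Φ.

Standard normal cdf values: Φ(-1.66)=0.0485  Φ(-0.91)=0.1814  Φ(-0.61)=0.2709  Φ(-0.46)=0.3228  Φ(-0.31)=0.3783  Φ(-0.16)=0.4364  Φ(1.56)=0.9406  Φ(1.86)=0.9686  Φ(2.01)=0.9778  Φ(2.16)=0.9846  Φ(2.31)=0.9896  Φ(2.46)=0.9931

(1.92, 2.73)

Lower: z₀ + z₁ = 0.391 + (-1.645) = -1.254; 1 − a(z₀+z₁) = 1 − (-0.029)(-1.254) = 0.9636; argument = 0.391 + (-1.254)/0.9636 = -0.9103 → -0.91.
α₁ = Φ(-0.91) = 0.1814; rank = round(250 × 0.1814) = 45; θ*₍45₎ = 1.92.
Upper: z₀ + z₂ = 2.036; 1 − a(z₀+z₂) = 1.0590; argument = 2.3135 → 2.31; α₂ = 0.9896; rank = 247; θ*₍247₎ = 2.73.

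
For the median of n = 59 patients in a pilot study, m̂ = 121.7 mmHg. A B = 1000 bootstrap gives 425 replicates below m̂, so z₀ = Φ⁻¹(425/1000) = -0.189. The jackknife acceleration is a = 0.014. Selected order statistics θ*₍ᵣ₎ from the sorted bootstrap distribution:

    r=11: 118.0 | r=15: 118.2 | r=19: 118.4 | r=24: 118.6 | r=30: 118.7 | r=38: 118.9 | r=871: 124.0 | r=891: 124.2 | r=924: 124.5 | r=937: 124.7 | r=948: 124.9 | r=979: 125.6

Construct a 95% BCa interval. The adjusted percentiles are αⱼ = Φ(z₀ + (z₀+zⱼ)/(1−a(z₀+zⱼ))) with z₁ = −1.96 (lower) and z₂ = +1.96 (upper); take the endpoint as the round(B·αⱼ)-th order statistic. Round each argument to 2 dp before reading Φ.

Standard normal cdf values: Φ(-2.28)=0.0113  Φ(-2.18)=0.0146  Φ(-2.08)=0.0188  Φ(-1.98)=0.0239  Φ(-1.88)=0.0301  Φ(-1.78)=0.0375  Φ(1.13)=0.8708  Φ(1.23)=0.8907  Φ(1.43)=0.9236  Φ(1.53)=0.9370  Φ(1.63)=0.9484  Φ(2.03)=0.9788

Lower: z₀ + z₁ = -0.189 + (-1.960) = -2.149; 1 − a(z₀+z₁) = 1 − (0.014)(-2.149) = 1.0301; argument = -0.189 + (-2.149)/1.0301 = -2.2752 → -2.28.
α₁ = Φ(-2.28) = 0.0113; rank = round(1000 × 0.0113) = 11; θ*₍11₎ = 118.0.
Upper: z₀ + z₂ = 1.771; 1 − a(z₀+z₂) = 0.9752; argument = 1.6270 → 1.63; α₂ = 0.9484; rank = 948; θ*₍948₎ = 124.9.

(118.0, 124.9)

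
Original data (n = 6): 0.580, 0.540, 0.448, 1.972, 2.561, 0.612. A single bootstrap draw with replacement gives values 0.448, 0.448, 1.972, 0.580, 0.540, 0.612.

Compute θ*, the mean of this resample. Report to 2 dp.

Mean = (0.448 + 0.448 + 1.972 + 0.580 + 0.540 + 0.612) / 6 = 4.6000 / 6 = 0.77

θ* = 0.77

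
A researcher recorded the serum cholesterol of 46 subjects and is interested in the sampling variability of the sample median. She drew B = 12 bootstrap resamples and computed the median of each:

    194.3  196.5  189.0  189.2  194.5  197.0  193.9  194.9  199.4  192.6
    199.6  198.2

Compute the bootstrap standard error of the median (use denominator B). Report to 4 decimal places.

SE* = 3.3454

Bootstrap SE is the standard deviation of the 12 replicate medians.
Mean of replicates: (194.3 + 196.5 + 189.0 + 189.2 + 194.5 + 197.0 + 193.9 + 194.9 + 199.4 + 192.6 + 199.6 + 198.2) / 12 = 2339.10000 / 12 = 194.92500
Sum of squared deviations: (−0.62500)² + (+1.57500)² + (−5.92500)² + (−5.72500)² + (−0.42500)² + (+2.07500)² + (−1.02500)² + (−0.02500)² + (+4.47500)² + (−2.32500)² + (+4.67500)² + (+3.27500)² = 134.30250
Variance = 134.30250 / 12 = 11.19188
SE* = √11.19188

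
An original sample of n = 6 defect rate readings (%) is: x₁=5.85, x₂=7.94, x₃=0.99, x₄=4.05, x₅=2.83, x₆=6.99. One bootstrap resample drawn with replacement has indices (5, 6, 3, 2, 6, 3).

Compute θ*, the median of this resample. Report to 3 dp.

θ* = 4.910

Resample values: 2.83, 6.99, 0.99, 7.94, 6.99, 0.99.
Sorted: 0.99, 0.99, 2.83, 6.99, 6.99, 7.94
Median = average of the two middle values = 4.910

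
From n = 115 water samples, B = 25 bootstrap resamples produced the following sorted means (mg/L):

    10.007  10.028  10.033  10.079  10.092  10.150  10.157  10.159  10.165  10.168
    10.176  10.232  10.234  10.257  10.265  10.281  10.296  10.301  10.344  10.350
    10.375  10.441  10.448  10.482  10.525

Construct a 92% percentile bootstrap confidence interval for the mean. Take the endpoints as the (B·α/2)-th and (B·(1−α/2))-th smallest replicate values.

α = 0.08; lower rank = 25 × 0.040 = 1; upper rank = 25 × 0.960 = 24.
The 1st smallest replicate is 10.007; the 24th is 10.482.

(10.007, 10.482)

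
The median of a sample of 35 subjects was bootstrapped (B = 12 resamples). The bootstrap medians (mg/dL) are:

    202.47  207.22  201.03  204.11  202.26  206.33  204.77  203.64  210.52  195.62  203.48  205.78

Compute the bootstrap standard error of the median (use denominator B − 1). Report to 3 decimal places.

SE* = 3.654

Bootstrap SE is the standard deviation of the 12 replicate medians.
Mean of replicates: (202.47 + 207.22 + 201.03 + 204.11 + 202.26 + 206.33 + 204.77 + 203.64 + 210.52 + 195.62 + 203.48 + 205.78) / 12 = 2447.2300 / 12 = 203.9358
Sum of squared deviations: (−1.4658)² + (+3.2842)² + (−2.9058)² + (+0.1742)² + (−1.6758)² + (+2.3942)² + (+0.8342)² + (−0.2958)² + (+6.5842)² + (−8.3158)² + (−0.4558)² + (+1.8442)² = 146.8455
Variance = 146.8455 / 11 = 13.3496
SE* = √13.3496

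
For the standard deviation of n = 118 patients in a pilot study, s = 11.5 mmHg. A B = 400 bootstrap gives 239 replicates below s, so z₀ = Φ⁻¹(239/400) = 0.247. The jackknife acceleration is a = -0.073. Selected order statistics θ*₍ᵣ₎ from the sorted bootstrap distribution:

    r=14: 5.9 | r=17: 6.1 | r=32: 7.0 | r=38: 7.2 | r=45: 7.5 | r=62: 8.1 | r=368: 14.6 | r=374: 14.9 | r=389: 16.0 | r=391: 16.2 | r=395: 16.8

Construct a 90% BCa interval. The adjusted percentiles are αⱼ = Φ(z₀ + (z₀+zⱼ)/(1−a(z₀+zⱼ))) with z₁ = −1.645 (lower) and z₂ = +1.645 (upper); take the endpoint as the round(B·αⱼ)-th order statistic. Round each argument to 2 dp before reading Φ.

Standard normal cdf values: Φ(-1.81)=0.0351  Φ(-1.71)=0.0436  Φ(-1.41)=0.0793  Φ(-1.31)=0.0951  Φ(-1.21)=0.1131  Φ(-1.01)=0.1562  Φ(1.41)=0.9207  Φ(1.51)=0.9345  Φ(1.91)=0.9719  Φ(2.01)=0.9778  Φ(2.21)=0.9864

Lower: z₀ + z₁ = 0.247 + (-1.645) = -1.398; 1 − a(z₀+z₁) = 1 − (-0.073)(-1.398) = 0.8979; argument = 0.247 + (-1.398)/0.8979 = -1.3099 → -1.31.
α₁ = Φ(-1.31) = 0.0951; rank = round(400 × 0.0951) = 38; θ*₍38₎ = 7.2.
Upper: z₀ + z₂ = 1.892; 1 − a(z₀+z₂) = 1.1381; argument = 1.9094 → 1.91; α₂ = 0.9719; rank = 389; θ*₍389₎ = 16.0.

(7.2, 16.0)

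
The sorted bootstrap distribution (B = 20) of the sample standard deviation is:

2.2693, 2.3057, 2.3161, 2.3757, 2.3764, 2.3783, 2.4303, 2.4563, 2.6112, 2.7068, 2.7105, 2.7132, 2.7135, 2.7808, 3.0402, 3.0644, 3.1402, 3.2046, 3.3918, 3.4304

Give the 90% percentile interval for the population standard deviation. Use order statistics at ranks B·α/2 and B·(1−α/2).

(2.2693, 3.3918)

α = 0.10; lower rank = 20 × 0.050 = 1; upper rank = 20 × 0.950 = 19.
The 1st smallest replicate is 2.2693; the 19th is 3.3918.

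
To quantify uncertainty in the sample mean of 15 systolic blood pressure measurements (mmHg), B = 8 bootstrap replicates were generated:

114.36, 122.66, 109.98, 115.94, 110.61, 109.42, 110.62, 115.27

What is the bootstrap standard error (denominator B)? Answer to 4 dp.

SE* = 4.1732

Bootstrap SE is the standard deviation of the 8 replicate means.
Mean of replicates: (114.36 + 122.66 + 109.98 + 115.94 + 110.61 + 109.42 + 110.62 + 115.27) / 8 = 908.86000 / 8 = 113.60750
Sum of squared deviations: (+0.75250)² + (+9.05250)² + (−3.62750)² + (+2.33250)² + (−2.99750)² + (−4.18750)² + (−2.98750)² + (+1.66250)² = 139.32255
Variance = 139.32255 / 8 = 17.41532
SE* = √17.41532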